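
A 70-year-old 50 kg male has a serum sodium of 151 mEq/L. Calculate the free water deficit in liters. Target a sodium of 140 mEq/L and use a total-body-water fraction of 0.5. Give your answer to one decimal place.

TBW = 0.5 · 50 = 25 L
Free water deficit = TBW · (Na/140 − 1)
= 25 · (151/140 − 1)
= 25 · 0.0786
= 1.97 L

2.0 L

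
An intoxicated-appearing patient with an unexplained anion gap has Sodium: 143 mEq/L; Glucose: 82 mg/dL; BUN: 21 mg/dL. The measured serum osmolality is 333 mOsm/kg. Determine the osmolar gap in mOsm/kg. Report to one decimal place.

34.9 mOsm/kg

Calculated osmolality = 2·Na + glucose/18 + BUN/2.8
= 2·143 + 82/18 + 21/2.8
= 286 + 4.56 + 7.50
= 298.06 mOsm/kg ≈ 298.1 mOsm/kg
Osmolar gap = measured − calculated = 333 − 298.1 = 34.9 mOsm/kg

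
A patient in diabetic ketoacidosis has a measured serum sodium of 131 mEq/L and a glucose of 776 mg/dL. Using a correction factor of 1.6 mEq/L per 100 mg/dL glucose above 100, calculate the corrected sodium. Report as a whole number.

Corrected Na = measured Na + 1.6 · (glucose − 100)/100
= 131 + 1.6 · (776 − 100)/100
= 131 + 10.8
= 141.8 mEq/L

142 mEq/L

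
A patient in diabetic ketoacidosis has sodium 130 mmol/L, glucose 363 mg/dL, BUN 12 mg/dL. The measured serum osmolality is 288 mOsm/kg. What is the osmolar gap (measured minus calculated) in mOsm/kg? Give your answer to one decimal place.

3.5 mOsm/kg

Calculated osmolality = 2·Na + glucose/18 + BUN/2.8
= 2·130 + 363/18 + 12/2.8
= 260 + 20.17 + 4.29
= 284.46 mOsm/kg ≈ 284.5 mOsm/kg
Osmolar gap = measured − calculated = 288 − 284.5 = 3.5 mOsm/kg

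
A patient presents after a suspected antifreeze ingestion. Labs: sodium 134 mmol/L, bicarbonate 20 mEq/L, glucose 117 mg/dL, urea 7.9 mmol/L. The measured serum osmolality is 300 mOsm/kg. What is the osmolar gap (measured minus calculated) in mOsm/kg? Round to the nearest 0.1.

Calculated osmolality = 2·Na + glucose/18 + urea
= 2·134 + 117/18 + 7.9
= 268 + 6.50 + 7.90
= 282.4 mOsm/kg ≈ 282.4 mOsm/kg
Osmolar gap = measured − calculated = 300 − 282.4 = 17.6 mOsm/kg

17.6 mOsm/kg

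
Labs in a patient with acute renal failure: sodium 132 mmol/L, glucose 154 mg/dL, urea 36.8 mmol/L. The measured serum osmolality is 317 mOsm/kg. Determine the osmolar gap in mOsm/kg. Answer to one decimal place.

Calculated osmolality = 2·Na + glucose/18 + urea
= 2·132 + 154/18 + 36.8
= 264 + 8.56 + 36.80
= 309.36 mOsm/kg ≈ 309.4 mOsm/kg
Osmolar gap = measured − calculated = 317 − 309.4 = 7.6 mOsm/kg

7.6 mOsm/kg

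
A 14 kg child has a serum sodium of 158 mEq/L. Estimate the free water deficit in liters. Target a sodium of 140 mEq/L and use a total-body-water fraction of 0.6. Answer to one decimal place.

TBW = 0.6 · 14 = 8.4 L
Free water deficit = TBW · (Na/140 − 1)
= 8.4 · (158/140 − 1)
= 8.4 · 0.1286
= 1.08 L

1.1 L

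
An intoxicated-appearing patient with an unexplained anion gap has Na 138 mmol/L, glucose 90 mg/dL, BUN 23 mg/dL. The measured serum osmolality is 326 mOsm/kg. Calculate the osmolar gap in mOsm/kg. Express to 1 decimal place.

Calculated osmolality = 2·Na + glucose/18 + BUN/2.8
= 2·138 + 90/18 + 23/2.8
= 276 + 5 + 8.21
= 289.21 mOsm/kg ≈ 289.2 mOsm/kg
Osmolar gap = measured − calculated = 326 − 289.2 = 36.8 mOsm/kg

36.8 mOsm/kg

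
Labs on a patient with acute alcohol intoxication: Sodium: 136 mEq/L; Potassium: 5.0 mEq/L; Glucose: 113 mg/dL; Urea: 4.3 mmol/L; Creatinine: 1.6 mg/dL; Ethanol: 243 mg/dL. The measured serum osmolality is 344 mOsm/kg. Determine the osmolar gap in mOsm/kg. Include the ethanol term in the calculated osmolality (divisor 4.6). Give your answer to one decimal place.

Calculated osmolality = 2·Na + glucose/18 + urea + ethanol/4.6
= 2·136 + 113/18 + 4.3 + 243/4.6
= 272 + 6.28 + 4.30 + 52.83
= 335.41 mOsm/kg ≈ 335.4 mOsm/kg
Osmolar gap = measured − calculated = 344 − 335.4 = 8.6 mOsm/kg

8.6 mOsm/kg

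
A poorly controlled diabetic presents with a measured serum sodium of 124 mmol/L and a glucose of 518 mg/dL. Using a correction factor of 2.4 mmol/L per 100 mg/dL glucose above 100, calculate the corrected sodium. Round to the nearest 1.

Corrected Na = measured Na + 2.4 · (glucose − 100)/100
= 124 + 2.4 · (518 − 100)/100
= 124 + 10
= 134 mmol/L

134 mmol/L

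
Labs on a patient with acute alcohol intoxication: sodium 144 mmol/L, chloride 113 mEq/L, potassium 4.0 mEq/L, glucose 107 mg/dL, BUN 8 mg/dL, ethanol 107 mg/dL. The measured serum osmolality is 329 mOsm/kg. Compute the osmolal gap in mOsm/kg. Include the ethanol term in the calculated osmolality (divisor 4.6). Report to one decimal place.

Calculated osmolality = 2·Na + glucose/18 + BUN/2.8 + ethanol/4.6
= 2·144 + 107/18 + 8/2.8 + 107/4.6
= 288 + 5.94 + 2.86 + 23.26
= 320.06 mOsm/kg ≈ 320.1 mOsm/kg
Osmolar gap = measured − calculated = 329 − 320.1 = 8.9 mOsm/kg

8.9 mOsm/kg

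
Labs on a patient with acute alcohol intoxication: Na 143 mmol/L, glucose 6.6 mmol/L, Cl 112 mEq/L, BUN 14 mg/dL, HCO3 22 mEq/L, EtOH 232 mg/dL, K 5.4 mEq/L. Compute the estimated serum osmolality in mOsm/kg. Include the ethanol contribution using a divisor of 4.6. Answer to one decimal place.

Calculated osmolality = 2·Na + glucose + BUN/2.8 + ethanol/4.6
= 2·143 + 6.6 + 14/2.8 + 232/4.6
= 286 + 6.60 + 5 + 50.43
= 348.03 mOsm/kg

348.0 mOsm/kg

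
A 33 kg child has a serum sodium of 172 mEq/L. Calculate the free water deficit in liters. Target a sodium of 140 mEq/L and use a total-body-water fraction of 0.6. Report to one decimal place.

4.5 L

TBW = 0.6 · 33 = 19.8 L
Free water deficit = TBW · (Na/140 − 1)
= 19.8 · (172/140 − 1)
= 19.8 · 0.2286
= 4.53 L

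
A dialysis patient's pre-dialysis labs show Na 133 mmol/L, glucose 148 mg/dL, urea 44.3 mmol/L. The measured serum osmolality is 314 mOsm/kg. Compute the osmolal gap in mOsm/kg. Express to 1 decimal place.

-4.5 mOsm/kg

Calculated osmolality = 2·Na + glucose/18 + urea
= 2·133 + 148/18 + 44.3
= 266 + 8.22 + 44.30
= 318.52 mOsm/kg ≈ 318.5 mOsm/kg
Osmolar gap = measured − calculated = 314 − 318.5 = -4.5 mOsm/kg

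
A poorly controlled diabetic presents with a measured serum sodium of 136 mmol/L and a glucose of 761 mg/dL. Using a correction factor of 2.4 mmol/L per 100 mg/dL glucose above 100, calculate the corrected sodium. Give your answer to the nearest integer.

152 mmol/L

Corrected Na = measured Na + 2.4 · (glucose − 100)/100
= 136 + 2.4 · (761 − 100)/100
= 136 + 15.9
= 151.9 mmol/L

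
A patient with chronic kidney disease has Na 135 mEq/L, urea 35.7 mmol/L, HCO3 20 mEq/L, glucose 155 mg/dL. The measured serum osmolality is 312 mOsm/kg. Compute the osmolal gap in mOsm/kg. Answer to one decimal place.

Calculated osmolality = 2·Na + glucose/18 + urea
= 2·135 + 155/18 + 35.7
= 270 + 8.61 + 35.70
= 314.31 mOsm/kg ≈ 314.3 mOsm/kg
Osmolar gap = measured − calculated = 312 − 314.3 = -2.3 mOsm/kg

-2.3 mOsm/kg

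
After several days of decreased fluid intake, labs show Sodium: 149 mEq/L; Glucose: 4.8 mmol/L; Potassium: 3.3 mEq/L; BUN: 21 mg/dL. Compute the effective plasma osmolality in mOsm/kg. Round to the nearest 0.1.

Effective osmolality excludes urea (freely permeant across cell membranes):
2·Na + glucose
= 2·149 + 4.8
= 298 + 4.8
= 302.8 mOsm/kg

302.8 mOsm/kg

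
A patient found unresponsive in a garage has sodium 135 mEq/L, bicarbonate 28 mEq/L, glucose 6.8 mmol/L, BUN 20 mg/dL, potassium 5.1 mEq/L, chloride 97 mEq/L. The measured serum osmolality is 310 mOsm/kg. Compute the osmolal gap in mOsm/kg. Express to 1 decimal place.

Calculated osmolality = 2·Na + glucose + BUN/2.8
= 2·135 + 6.8 + 20/2.8
= 270 + 6.80 + 7.14
= 283.94 mOsm/kg ≈ 283.9 mOsm/kg
Osmolar gap = measured − calculated = 310 − 283.9 = 26.1 mOsm/kg

26.1 mOsm/kg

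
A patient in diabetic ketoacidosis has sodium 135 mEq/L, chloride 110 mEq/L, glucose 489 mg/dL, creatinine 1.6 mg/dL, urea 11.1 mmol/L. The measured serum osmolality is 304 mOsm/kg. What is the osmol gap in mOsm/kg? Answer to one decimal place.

Calculated osmolality = 2·Na + glucose/18 + urea
= 2·135 + 489/18 + 11.1
= 270 + 27.17 + 11.10
= 308.27 mOsm/kg ≈ 308.3 mOsm/kg
Osmolar gap = measured − calculated = 304 − 308.3 = -4.3 mOsm/kg

-4.3 mOsm/kg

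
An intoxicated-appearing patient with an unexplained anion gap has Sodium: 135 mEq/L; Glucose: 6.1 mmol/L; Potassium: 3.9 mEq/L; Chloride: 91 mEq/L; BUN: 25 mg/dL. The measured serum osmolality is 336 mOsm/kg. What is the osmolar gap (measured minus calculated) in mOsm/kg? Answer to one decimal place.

51.0 mOsm/kg

Calculated osmolality = 2·Na + glucose + BUN/2.8
= 2·135 + 6.1 + 25/2.8
= 270 + 6.10 + 8.93
= 285.03 mOsm/kg ≈ 285.0 mOsm/kg
Osmolar gap = measured − calculated = 336 − 285.0 = 51.0 mOsm/kg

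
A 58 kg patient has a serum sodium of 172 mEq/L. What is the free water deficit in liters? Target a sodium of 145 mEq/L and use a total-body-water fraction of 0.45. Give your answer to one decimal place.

TBW = 0.45 · 58 = 26.1 L
Free water deficit = TBW · (Na/145 − 1)
= 26.1 · (172/145 − 1)
= 26.1 · 0.1862
= 4.86 L

4.9 L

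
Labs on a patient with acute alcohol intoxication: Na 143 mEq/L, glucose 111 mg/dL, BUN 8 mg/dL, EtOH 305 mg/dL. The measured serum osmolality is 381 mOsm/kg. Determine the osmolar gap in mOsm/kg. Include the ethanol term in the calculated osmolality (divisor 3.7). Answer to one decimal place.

Calculated osmolality = 2·Na + glucose/18 + BUN/2.8 + ethanol/3.7
= 2·143 + 111/18 + 8/2.8 + 305/3.7
= 286 + 6.17 + 2.86 + 82.43
= 377.46 mOsm/kg ≈ 377.5 mOsm/kg
Osmolar gap = measured − calculated = 381 − 377.5 = 3.5 mOsm/kg

3.5 mOsm/kg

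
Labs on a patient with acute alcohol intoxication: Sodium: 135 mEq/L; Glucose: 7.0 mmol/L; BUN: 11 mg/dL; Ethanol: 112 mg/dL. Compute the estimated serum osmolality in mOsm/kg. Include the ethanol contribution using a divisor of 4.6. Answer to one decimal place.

305.3 mOsm/kg

Calculated osmolality = 2·Na + glucose + BUN/2.8 + ethanol/4.6
= 2·135 + 7 + 11/2.8 + 112/4.6
= 270 + 7 + 3.93 + 24.35
= 305.28 mOsm/kg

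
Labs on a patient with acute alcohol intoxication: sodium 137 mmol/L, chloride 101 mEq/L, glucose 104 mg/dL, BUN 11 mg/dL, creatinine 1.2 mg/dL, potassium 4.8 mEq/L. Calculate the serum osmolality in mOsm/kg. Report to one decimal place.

Calculated osmolality = 2·Na + glucose/18 + BUN/2.8
= 2·137 + 104/18 + 11/2.8
= 274 + 5.78 + 3.93
= 283.71 mOsm/kg

283.7 mOsm/kg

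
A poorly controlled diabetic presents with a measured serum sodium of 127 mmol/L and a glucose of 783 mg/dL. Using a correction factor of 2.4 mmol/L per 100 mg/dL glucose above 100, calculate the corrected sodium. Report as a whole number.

Corrected Na = measured Na + 2.4 · (glucose − 100)/100
= 127 + 2.4 · (783 − 100)/100
= 127 + 16.4
= 143.4 mmol/L

143 mmol/L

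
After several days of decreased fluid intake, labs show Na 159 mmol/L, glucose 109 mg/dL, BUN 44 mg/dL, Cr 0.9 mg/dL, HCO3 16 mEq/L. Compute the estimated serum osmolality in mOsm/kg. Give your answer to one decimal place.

Calculated osmolality = 2·Na + glucose/18 + BUN/2.8
= 2·159 + 109/18 + 44/2.8
= 318 + 6.06 + 15.71
= 339.77 mOsm/kg

339.8 mOsm/kg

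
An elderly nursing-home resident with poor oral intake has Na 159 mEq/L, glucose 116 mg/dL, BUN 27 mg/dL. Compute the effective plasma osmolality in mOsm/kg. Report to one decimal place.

324.4 mOsm/kg

Effective osmolality excludes urea (freely permeant across cell membranes):
2·Na + glucose/18
= 2·159 + 116/18
= 318 + 6.44
= 324.44 mOsm/kg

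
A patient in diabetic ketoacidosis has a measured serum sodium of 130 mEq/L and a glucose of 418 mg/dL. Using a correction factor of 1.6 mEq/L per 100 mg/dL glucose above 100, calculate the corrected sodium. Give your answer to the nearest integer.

Corrected Na = measured Na + 1.6 · (glucose − 100)/100
= 130 + 1.6 · (418 − 100)/100
= 130 + 5.1
= 135.1 mEq/L

135 mEq/L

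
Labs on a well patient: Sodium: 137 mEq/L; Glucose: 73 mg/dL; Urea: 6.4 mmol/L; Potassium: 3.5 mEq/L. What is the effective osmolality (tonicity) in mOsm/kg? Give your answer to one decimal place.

278.1 mOsm/kg

Effective osmolality excludes urea (freely permeant across cell membranes):
2·Na + glucose/18
= 2·137 + 73/18
= 274 + 4.06
= 278.06 mOsm/kg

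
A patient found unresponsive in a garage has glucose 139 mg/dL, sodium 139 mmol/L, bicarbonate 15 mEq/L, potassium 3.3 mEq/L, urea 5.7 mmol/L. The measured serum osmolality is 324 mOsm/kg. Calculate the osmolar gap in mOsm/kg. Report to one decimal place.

32.6 mOsm/kg

Calculated osmolality = 2·Na + glucose/18 + urea
= 2·139 + 139/18 + 5.7
= 278 + 7.72 + 5.70
= 291.42 mOsm/kg ≈ 291.4 mOsm/kg
Osmolar gap = measured − calculated = 324 − 291.4 = 32.6 mOsm/kg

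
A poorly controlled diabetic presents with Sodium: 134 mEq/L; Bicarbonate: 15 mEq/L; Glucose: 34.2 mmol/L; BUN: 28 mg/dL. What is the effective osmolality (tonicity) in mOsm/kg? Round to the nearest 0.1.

Effective osmolality excludes urea (freely permeant across cell membranes):
2·Na + glucose
= 2·134 + 34.2
= 268 + 34.2
= 302.2 mOsm/kg

302.2 mOsm/kg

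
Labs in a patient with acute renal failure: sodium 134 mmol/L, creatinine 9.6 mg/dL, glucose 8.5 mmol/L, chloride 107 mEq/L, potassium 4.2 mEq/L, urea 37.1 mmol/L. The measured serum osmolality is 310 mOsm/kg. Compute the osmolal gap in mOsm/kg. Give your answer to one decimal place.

Calculated osmolality = 2·Na + glucose + urea
= 2·134 + 8.5 + 37.1
= 268 + 8.50 + 37.10
= 313.6 mOsm/kg ≈ 313.6 mOsm/kg
Osmolar gap = measured − calculated = 310 − 313.6 = -3.6 mOsm/kg

-3.6 mOsm/kg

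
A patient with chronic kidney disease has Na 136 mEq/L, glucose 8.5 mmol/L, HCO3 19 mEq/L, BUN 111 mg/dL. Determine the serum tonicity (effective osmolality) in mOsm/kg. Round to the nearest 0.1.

280.5 mOsm/kg

Effective osmolality excludes urea (freely permeant across cell membranes):
2·Na + glucose
= 2·136 + 8.5
= 272 + 8.5
= 280.5 mOsm/kg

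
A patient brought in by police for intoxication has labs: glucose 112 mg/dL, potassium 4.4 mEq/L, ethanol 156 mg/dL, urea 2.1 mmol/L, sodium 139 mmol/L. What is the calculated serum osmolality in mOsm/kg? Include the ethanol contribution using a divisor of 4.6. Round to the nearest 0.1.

320.2 mOsm/kg

Calculated osmolality = 2·Na + glucose/18 + urea + ethanol/4.6
= 2·139 + 112/18 + 2.1 + 156/4.6
= 278 + 6.22 + 2.10 + 33.91
= 320.23 mOsm/kg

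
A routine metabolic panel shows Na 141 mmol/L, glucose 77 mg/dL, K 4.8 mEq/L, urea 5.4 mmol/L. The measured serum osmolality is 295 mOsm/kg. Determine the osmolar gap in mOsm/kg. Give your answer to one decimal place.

Calculated osmolality = 2·Na + glucose/18 + urea
= 2·141 + 77/18 + 5.4
= 282 + 4.28 + 5.40
= 291.68 mOsm/kg ≈ 291.7 mOsm/kg
Osmolar gap = measured − calculated = 295 − 291.7 = 3.3 mOsm/kg

3.3 mOsm/kg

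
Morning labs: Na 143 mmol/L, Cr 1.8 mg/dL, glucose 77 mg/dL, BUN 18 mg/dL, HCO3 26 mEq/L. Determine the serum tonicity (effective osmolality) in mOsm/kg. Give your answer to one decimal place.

Effective osmolality excludes urea (freely permeant across cell membranes):
2·Na + glucose/18
= 2·143 + 77/18
= 286 + 4.28
= 290.28 mOsm/kg

290.3 mOsm/kg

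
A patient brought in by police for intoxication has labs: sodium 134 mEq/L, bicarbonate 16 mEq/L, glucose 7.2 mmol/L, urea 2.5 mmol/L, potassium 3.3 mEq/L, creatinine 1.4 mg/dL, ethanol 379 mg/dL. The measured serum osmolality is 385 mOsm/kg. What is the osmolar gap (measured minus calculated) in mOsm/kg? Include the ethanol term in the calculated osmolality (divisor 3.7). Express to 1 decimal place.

4.9 mOsm/kg

Calculated osmolality = 2·Na + glucose + urea + ethanol/3.7
= 2·134 + 7.2 + 2.5 + 379/3.7
= 268 + 7.20 + 2.50 + 102.43
= 380.13 mOsm/kg ≈ 380.1 mOsm/kg
Osmolar gap = measured − calculated = 385 − 380.1 = 4.9 mOsm/kg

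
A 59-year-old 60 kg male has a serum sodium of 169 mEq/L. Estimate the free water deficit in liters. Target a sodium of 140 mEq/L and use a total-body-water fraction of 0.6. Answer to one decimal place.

TBW = 0.6 · 60 = 36 L
Free water deficit = TBW · (Na/140 − 1)
= 36 · (169/140 − 1)
= 36 · 0.2071
= 7.46 L

7.5 L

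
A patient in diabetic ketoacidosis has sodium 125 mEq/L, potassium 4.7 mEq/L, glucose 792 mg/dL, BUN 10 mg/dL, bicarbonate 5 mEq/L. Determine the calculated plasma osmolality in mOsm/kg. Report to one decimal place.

Calculated osmolality = 2·Na + glucose/18 + BUN/2.8
= 2·125 + 792/18 + 10/2.8
= 250 + 44 + 3.57
= 297.57 mOsm/kg

297.6 mOsm/kg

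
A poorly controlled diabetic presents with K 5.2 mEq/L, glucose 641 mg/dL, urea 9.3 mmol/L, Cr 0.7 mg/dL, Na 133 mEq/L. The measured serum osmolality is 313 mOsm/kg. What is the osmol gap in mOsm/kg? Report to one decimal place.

2.1 mOsm/kg

Calculated osmolality = 2·Na + glucose/18 + urea
= 2·133 + 641/18 + 9.3
= 266 + 35.61 + 9.30
= 310.91 mOsm/kg ≈ 310.9 mOsm/kg
Osmolar gap = measured − calculated = 313 − 310.9 = 2.1 mOsm/kg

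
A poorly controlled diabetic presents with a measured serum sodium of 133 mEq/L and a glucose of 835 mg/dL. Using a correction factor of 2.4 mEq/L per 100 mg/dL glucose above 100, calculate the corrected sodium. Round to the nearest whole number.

Corrected Na = measured Na + 2.4 · (glucose − 100)/100
= 133 + 2.4 · (835 − 100)/100
= 133 + 17.6
= 150.6 mEq/L

151 mEq/L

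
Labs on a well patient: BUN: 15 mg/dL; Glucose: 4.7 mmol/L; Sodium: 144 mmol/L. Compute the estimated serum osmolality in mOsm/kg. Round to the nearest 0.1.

298.1 mOsm/kg

Calculated osmolality = 2·Na + glucose + BUN/2.8
= 2·144 + 4.7 + 15/2.8
= 288 + 4.70 + 5.36
= 298.06 mOsm/kg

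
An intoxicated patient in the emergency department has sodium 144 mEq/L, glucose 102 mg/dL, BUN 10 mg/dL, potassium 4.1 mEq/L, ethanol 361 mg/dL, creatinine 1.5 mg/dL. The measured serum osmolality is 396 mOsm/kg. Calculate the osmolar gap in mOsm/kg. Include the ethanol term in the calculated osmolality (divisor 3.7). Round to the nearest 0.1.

1.2 mOsm/kg

Calculated osmolality = 2·Na + glucose/18 + BUN/2.8 + ethanol/3.7
= 2·144 + 102/18 + 10/2.8 + 361/3.7
= 288 + 5.67 + 3.57 + 97.57
= 394.81 mOsm/kg ≈ 394.8 mOsm/kg
Osmolar gap = measured − calculated = 396 − 394.8 = 1.2 mOsm/kg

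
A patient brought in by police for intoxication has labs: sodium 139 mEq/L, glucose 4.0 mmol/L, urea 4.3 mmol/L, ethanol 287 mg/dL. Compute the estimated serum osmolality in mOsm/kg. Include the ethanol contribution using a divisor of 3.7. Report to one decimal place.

Calculated osmolality = 2·Na + glucose + urea + ethanol/3.7
= 2·139 + 4 + 4.3 + 287/3.7
= 278 + 4 + 4.30 + 77.57
= 363.87 mOsm/kg

363.9 mOsm/kg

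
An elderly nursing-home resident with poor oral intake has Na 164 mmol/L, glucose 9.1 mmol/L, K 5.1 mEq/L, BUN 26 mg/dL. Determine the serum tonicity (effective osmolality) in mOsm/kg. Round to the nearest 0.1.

Effective osmolality excludes urea (freely permeant across cell membranes):
2·Na + glucose
= 2·164 + 9.1
= 328 + 9.1
= 337.1 mOsm/kg

337.1 mOsm/kg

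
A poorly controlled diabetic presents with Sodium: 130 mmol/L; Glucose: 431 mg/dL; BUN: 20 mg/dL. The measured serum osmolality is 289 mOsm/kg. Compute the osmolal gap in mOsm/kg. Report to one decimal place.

-2.1 mOsm/kg

Calculated osmolality = 2·Na + glucose/18 + BUN/2.8
= 2·130 + 431/18 + 20/2.8
= 260 + 23.94 + 7.14
= 291.08 mOsm/kg ≈ 291.1 mOsm/kg
Osmolar gap = measured − calculated = 289 − 291.1 = -2.1 mOsm/kg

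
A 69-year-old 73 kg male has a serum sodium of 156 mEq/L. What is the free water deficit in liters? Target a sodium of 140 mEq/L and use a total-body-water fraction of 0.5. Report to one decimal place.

4.2 L

TBW = 0.5 · 73 = 36.5 L
Free water deficit = TBW · (Na/140 − 1)
= 36.5 · (156/140 − 1)
= 36.5 · 0.1143
= 4.17 L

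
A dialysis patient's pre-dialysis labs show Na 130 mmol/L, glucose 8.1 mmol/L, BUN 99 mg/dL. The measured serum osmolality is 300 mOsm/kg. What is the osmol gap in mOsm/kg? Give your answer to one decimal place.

-3.5 mOsm/kg

Calculated osmolality = 2·Na + glucose + BUN/2.8
= 2·130 + 8.1 + 99/2.8
= 260 + 8.10 + 35.36
= 303.46 mOsm/kg ≈ 303.5 mOsm/kg
Osmolar gap = measured − calculated = 300 − 303.5 = -3.5 mOsm/kg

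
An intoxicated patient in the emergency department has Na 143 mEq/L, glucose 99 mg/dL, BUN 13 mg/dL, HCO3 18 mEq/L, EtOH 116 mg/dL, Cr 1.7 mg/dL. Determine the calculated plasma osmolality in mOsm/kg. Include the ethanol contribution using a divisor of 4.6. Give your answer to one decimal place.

Calculated osmolality = 2·Na + glucose/18 + BUN/2.8 + ethanol/4.6
= 2·143 + 99/18 + 13/2.8 + 116/4.6
= 286 + 5.50 + 4.64 + 25.22
= 321.36 mOsm/kg

321.4 mOsm/kg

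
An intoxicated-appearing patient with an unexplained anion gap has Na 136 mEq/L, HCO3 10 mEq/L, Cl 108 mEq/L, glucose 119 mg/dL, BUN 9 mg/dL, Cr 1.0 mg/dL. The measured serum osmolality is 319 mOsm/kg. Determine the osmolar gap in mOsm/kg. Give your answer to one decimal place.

Calculated osmolality = 2·Na + glucose/18 + BUN/2.8
= 2·136 + 119/18 + 9/2.8
= 272 + 6.61 + 3.21
= 281.82 mOsm/kg ≈ 281.8 mOsm/kg
Osmolar gap = measured − calculated = 319 − 281.8 = 37.2 mOsm/kg

37.2 mOsm/kg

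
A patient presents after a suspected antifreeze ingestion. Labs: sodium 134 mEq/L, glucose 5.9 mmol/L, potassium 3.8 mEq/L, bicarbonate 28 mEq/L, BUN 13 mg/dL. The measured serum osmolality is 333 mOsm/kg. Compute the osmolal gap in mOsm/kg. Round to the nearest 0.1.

54.5 mOsm/kg

Calculated osmolality = 2·Na + glucose + BUN/2.8
= 2·134 + 5.9 + 13/2.8
= 268 + 5.90 + 4.64
= 278.54 mOsm/kg ≈ 278.5 mOsm/kg
Osmolar gap = measured − calculated = 333 − 278.5 = 54.5 mOsm/kg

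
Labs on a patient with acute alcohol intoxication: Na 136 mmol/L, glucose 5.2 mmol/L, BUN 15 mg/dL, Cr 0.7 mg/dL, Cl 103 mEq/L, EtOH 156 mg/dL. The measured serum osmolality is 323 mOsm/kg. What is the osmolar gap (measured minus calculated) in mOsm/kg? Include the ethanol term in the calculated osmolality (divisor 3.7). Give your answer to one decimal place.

-1.7 mOsm/kg

Calculated osmolality = 2·Na + glucose + BUN/2.8 + ethanol/3.7
= 2·136 + 5.2 + 15/2.8 + 156/3.7
= 272 + 5.20 + 5.36 + 42.16
= 324.72 mOsm/kg ≈ 324.7 mOsm/kg
Osmolar gap = measured − calculated = 323 − 324.7 = -1.7 mOsm/kg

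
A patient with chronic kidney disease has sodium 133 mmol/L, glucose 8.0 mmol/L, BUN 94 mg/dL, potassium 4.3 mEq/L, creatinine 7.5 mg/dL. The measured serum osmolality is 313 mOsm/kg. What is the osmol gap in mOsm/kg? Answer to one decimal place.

5.4 mOsm/kg

Calculated osmolality = 2·Na + glucose + BUN/2.8
= 2·133 + 8 + 94/2.8
= 266 + 8 + 33.57
= 307.57 mOsm/kg ≈ 307.6 mOsm/kg
Osmolar gap = measured − calculated = 313 − 307.6 = 5.4 mOsm/kg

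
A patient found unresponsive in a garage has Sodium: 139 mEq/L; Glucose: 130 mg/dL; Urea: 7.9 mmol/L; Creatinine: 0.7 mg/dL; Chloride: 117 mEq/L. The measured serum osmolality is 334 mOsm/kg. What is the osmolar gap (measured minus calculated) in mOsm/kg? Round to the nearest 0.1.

Calculated osmolality = 2·Na + glucose/18 + urea
= 2·139 + 130/18 + 7.9
= 278 + 7.22 + 7.90
= 293.12 mOsm/kg ≈ 293.1 mOsm/kg
Osmolar gap = measured − calculated = 334 − 293.1 = 40.9 mOsm/kg

40.9 mOsm/kg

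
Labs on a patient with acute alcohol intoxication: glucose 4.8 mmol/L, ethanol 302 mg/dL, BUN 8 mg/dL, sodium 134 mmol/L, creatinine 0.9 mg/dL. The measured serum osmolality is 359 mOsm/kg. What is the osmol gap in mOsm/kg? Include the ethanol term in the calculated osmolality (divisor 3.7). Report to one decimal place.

1.7 mOsm/kg

Calculated osmolality = 2·Na + glucose + BUN/2.8 + ethanol/3.7
= 2·134 + 4.8 + 8/2.8 + 302/3.7
= 268 + 4.80 + 2.86 + 81.62
= 357.28 mOsm/kg ≈ 357.3 mOsm/kg
Osmolar gap = measured − calculated = 359 − 357.3 = 1.7 mOsm/kg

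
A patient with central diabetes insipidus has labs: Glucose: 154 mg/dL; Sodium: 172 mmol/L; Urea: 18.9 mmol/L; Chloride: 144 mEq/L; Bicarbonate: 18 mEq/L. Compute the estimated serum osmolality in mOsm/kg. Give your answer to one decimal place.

371.5 mOsm/kg

Calculated osmolality = 2·Na + glucose/18 + urea
= 2·172 + 154/18 + 18.9
= 344 + 8.56 + 18.90
= 371.46 mOsm/kg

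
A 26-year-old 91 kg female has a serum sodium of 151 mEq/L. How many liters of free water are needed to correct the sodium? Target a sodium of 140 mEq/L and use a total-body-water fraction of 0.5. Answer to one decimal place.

TBW = 0.5 · 91 = 45.5 L
Free water deficit = TBW · (Na/140 − 1)
= 45.5 · (151/140 − 1)
= 45.5 · 0.0786
= 3.58 L

3.6 L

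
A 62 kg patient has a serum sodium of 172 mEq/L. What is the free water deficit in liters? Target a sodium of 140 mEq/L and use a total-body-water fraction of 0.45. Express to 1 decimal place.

6.4 L

TBW = 0.45 · 62 = 27.9 L
Free water deficit = TBW · (Na/140 − 1)
= 27.9 · (172/140 − 1)
= 27.9 · 0.2286
= 6.38 L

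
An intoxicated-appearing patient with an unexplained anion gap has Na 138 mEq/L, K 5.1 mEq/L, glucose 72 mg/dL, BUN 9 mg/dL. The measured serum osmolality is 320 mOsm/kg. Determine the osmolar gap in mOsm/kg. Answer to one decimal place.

Calculated osmolality = 2·Na + glucose/18 + BUN/2.8
= 2·138 + 72/18 + 9/2.8
= 276 + 4 + 3.21
= 283.21 mOsm/kg ≈ 283.2 mOsm/kg
Osmolar gap = measured − calculated = 320 − 283.2 = 36.8 mOsm/kg

36.8 mOsm/kg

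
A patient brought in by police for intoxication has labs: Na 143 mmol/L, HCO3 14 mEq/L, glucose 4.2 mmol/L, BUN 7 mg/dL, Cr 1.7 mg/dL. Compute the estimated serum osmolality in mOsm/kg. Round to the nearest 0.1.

292.7 mOsm/kg

Calculated osmolality = 2·Na + glucose + BUN/2.8
= 2·143 + 4.2 + 7/2.8
= 286 + 4.20 + 2.50
= 292.7 mOsm/kg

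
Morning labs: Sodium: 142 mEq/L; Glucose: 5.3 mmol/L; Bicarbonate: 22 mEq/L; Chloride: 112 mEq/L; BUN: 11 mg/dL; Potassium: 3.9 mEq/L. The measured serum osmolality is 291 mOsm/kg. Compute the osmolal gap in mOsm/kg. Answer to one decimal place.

Calculated osmolality = 2·Na + glucose + BUN/2.8
= 2·142 + 5.3 + 11/2.8
= 284 + 5.30 + 3.93
= 293.23 mOsm/kg ≈ 293.2 mOsm/kg
Osmolar gap = measured − calculated = 291 − 293.2 = -2.2 mOsm/kg

-2.2 mOsm/kg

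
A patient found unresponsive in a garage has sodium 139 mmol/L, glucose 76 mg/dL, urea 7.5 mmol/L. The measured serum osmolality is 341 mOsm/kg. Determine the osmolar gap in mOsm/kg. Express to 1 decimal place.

51.3 mOsm/kg

Calculated osmolality = 2·Na + glucose/18 + urea
= 2·139 + 76/18 + 7.5
= 278 + 4.22 + 7.50
= 289.72 mOsm/kg ≈ 289.7 mOsm/kg
Osmolar gap = measured − calculated = 341 − 289.7 = 51.3 mOsm/kg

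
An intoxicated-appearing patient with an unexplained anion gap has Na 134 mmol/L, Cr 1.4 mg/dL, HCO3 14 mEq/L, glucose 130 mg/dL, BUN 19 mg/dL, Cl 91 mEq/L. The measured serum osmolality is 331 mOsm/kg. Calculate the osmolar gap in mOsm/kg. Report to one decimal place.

Calculated osmolality = 2·Na + glucose/18 + BUN/2.8
= 2·134 + 130/18 + 19/2.8
= 268 + 7.22 + 6.79
= 282.01 mOsm/kg ≈ 282.0 mOsm/kg
Osmolar gap = measured − calculated = 331 − 282.0 = 49.0 mOsm/kg

49.0 mOsm/kg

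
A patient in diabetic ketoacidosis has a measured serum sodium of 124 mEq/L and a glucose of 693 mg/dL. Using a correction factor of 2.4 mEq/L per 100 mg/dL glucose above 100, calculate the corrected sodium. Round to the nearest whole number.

Corrected Na = measured Na + 2.4 · (glucose − 100)/100
= 124 + 2.4 · (693 − 100)/100
= 124 + 14.2
= 138.2 mEq/L

138 mEq/L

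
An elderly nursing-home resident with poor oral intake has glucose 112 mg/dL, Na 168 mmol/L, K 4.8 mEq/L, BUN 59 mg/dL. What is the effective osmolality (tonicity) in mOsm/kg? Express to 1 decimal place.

Effective osmolality excludes urea (freely permeant across cell membranes):
2·Na + glucose/18
= 2·168 + 112/18
= 336 + 6.22
= 342.22 mOsm/kg

342.2 mOsm/kg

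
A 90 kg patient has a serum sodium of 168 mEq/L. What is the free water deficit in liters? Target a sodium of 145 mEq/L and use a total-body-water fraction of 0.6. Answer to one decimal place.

TBW = 0.6 · 90 = 54 L
Free water deficit = TBW · (Na/145 − 1)
= 54 · (168/145 − 1)
= 54 · 0.1586
= 8.56 L

8.6 L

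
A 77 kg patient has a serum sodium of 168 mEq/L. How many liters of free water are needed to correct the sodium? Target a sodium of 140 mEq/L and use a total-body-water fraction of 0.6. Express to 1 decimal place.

9.2 L

TBW = 0.6 · 77 = 46.2 L
Free water deficit = TBW · (Na/140 − 1)
= 46.2 · (168/140 − 1)
= 46.2 · 0.2
= 9.24 L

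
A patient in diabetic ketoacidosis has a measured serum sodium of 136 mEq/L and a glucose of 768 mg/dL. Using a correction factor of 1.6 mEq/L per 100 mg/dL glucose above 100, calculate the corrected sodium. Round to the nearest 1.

Corrected Na = measured Na + 1.6 · (glucose − 100)/100
= 136 + 1.6 · (768 − 100)/100
= 136 + 10.7
= 146.7 mEq/L

147 mEq/L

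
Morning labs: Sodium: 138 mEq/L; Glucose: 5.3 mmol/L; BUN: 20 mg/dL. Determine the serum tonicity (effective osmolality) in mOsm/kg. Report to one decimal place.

Effective osmolality excludes urea (freely permeant across cell membranes):
2·Na + glucose
= 2·138 + 5.3
= 276 + 5.3
= 281.3 mOsm/kg

281.3 mOsm/kg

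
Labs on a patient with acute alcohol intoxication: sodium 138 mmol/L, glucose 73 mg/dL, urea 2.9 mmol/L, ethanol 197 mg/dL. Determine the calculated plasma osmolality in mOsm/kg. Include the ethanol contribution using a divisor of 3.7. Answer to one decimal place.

Calculated osmolality = 2·Na + glucose/18 + urea + ethanol/3.7
= 2·138 + 73/18 + 2.9 + 197/3.7
= 276 + 4.06 + 2.90 + 53.24
= 336.2 mOsm/kg

336.2 mOsm/kg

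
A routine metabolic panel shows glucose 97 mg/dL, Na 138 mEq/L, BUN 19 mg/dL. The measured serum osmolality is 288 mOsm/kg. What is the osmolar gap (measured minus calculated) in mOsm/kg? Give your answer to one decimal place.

-0.2 mOsm/kg

Calculated osmolality = 2·Na + glucose/18 + BUN/2.8
= 2·138 + 97/18 + 19/2.8
= 276 + 5.39 + 6.79
= 288.18 mOsm/kg ≈ 288.2 mOsm/kg
Osmolar gap = measured − calculated = 288 − 288.2 = -0.2 mOsm/kg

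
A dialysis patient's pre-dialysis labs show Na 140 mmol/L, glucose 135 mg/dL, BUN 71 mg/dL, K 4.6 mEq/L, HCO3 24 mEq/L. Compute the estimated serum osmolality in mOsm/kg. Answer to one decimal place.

312.9 mOsm/kg

Calculated osmolality = 2·Na + glucose/18 + BUN/2.8
= 2·140 + 135/18 + 71/2.8
= 280 + 7.50 + 25.36
= 312.86 mOsm/kg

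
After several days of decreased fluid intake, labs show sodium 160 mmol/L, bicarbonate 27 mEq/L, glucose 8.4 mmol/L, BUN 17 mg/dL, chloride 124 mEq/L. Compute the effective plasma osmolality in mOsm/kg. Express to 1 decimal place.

328.4 mOsm/kg

Effective osmolality excludes urea (freely permeant across cell membranes):
2·Na + glucose
= 2·160 + 8.4
= 320 + 8.4
= 328.4 mOsm/kg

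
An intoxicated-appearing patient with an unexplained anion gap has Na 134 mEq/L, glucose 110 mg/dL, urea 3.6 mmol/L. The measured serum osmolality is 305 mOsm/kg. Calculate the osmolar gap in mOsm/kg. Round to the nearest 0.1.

Calculated osmolality = 2·Na + glucose/18 + urea
= 2·134 + 110/18 + 3.6
= 268 + 6.11 + 3.60
= 277.71 mOsm/kg ≈ 277.7 mOsm/kg
Osmolar gap = measured − calculated = 305 − 277.7 = 27.3 mOsm/kg

27.3 mOsm/kg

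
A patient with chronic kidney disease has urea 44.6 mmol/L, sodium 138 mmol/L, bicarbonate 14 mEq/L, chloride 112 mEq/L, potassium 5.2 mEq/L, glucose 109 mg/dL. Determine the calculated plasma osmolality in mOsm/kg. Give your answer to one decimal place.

326.7 mOsm/kg

Calculated osmolality = 2·Na + glucose/18 + urea
= 2·138 + 109/18 + 44.6
= 276 + 6.06 + 44.60
= 326.66 mOsm/kg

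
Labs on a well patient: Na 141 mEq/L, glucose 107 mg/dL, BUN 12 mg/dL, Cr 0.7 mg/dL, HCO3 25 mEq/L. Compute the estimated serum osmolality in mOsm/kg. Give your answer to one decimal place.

Calculated osmolality = 2·Na + glucose/18 + BUN/2.8
= 2·141 + 107/18 + 12/2.8
= 282 + 5.94 + 4.29
= 292.23 mOsm/kg

292.2 mOsm/kg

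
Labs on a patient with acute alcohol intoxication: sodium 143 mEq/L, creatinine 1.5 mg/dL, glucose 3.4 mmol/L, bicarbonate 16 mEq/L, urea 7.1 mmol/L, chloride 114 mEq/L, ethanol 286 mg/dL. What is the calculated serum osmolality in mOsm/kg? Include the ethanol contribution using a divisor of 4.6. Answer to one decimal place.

Calculated osmolality = 2·Na + glucose + urea + ethanol/4.6
= 2·143 + 3.4 + 7.1 + 286/4.6
= 286 + 3.40 + 7.10 + 62.17
= 358.67 mOsm/kg

358.7 mOsm/kg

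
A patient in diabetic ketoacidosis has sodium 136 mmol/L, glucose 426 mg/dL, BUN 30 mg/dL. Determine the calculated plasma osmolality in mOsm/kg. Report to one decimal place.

306.4 mOsm/kg

Calculated osmolality = 2·Na + glucose/18 + BUN/2.8
= 2·136 + 426/18 + 30/2.8
= 272 + 23.67 + 10.71
= 306.38 mOsm/kg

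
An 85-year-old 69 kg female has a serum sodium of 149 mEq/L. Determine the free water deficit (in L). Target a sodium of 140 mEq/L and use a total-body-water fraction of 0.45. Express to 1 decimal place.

2.0 L

TBW = 0.45 · 69 = 31.05 L
Free water deficit = TBW · (Na/140 − 1)
= 31.05 · (149/140 − 1)
= 31.05 · 0.0643
= 2 L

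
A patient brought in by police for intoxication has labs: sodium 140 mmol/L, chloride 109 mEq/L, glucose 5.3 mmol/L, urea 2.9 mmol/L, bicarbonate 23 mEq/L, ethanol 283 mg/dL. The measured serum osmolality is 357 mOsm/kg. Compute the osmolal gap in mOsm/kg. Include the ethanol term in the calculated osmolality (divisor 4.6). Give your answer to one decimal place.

7.3 mOsm/kg

Calculated osmolality = 2·Na + glucose + urea + ethanol/4.6
= 2·140 + 5.3 + 2.9 + 283/4.6
= 280 + 5.30 + 2.90 + 61.52
= 349.72 mOsm/kg ≈ 349.7 mOsm/kg
Osmolar gap = measured − calculated = 357 − 349.7 = 7.3 mOsm/kg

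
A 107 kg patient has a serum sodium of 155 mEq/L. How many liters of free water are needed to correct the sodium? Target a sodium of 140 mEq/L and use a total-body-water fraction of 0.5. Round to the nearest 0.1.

5.7 L

TBW = 0.5 · 107 = 53.5 L
Free water deficit = TBW · (Na/140 − 1)
= 53.5 · (155/140 − 1)
= 53.5 · 0.1071
= 5.73 L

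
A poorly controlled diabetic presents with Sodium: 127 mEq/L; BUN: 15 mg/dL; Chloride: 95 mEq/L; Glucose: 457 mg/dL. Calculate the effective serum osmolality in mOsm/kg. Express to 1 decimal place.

Effective osmolality excludes urea (freely permeant across cell membranes):
2·Na + glucose/18
= 2·127 + 457/18
= 254 + 25.39
= 279.39 mOsm/kg

279.4 mOsm/kg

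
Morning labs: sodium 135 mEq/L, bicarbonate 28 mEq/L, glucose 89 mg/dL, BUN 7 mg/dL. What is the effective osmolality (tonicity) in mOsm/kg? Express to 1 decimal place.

274.9 mOsm/kg

Effective osmolality excludes urea (freely permeant across cell membranes):
2·Na + glucose/18
= 2·135 + 89/18
= 270 + 4.94
= 274.94 mOsm/kg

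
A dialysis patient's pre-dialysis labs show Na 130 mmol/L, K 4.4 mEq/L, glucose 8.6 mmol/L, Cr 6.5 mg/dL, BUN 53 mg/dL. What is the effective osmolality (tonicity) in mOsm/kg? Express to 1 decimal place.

Effective osmolality excludes urea (freely permeant across cell membranes):
2·Na + glucose
= 2·130 + 8.6
= 260 + 8.6
= 268.6 mOsm/kg

268.6 mOsm/kg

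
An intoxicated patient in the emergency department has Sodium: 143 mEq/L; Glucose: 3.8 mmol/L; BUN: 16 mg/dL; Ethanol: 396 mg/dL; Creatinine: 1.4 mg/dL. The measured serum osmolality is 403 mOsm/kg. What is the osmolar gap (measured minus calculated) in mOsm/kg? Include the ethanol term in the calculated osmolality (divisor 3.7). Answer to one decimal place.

Calculated osmolality = 2·Na + glucose + BUN/2.8 + ethanol/3.7
= 2·143 + 3.8 + 16/2.8 + 396/3.7
= 286 + 3.80 + 5.71 + 107.03
= 402.54 mOsm/kg ≈ 402.5 mOsm/kg
Osmolar gap = measured − calculated = 403 − 402.5 = 0.5 mOsm/kg

0.5 mOsm/kg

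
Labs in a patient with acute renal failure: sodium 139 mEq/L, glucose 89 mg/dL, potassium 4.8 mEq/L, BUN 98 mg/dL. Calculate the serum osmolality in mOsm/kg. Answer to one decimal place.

317.9 mOsm/kg

Calculated osmolality = 2·Na + glucose/18 + BUN/2.8
= 2·139 + 89/18 + 98/2.8
= 278 + 4.94 + 35
= 317.94 mOsm/kg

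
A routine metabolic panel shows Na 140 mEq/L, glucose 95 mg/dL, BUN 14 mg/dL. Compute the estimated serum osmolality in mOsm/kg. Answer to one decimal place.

Calculated osmolality = 2·Na + glucose/18 + BUN/2.8
= 2·140 + 95/18 + 14/2.8
= 280 + 5.28 + 5
= 290.28 mOsm/kg

290.3 mOsm/kg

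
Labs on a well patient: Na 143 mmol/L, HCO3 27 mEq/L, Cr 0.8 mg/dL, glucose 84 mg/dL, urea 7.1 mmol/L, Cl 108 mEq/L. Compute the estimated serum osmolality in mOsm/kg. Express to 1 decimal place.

297.8 mOsm/kg

Calculated osmolality = 2·Na + glucose/18 + urea
= 2·143 + 84/18 + 7.1
= 286 + 4.67 + 7.10
= 297.77 mOsm/kg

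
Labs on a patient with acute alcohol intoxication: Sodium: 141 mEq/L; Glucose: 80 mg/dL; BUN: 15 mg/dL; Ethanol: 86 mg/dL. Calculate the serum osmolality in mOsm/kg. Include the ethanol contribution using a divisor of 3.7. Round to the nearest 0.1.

Calculated osmolality = 2·Na + glucose/18 + BUN/2.8 + ethanol/3.7
= 2·141 + 80/18 + 15/2.8 + 86/3.7
= 282 + 4.44 + 5.36 + 23.24
= 315.04 mOsm/kg

315.0 mOsm/kg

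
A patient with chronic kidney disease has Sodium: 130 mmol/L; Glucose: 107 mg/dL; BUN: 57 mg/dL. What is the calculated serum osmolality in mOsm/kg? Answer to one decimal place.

Calculated osmolality = 2·Na + glucose/18 + BUN/2.8
= 2·130 + 107/18 + 57/2.8
= 260 + 5.94 + 20.36
= 286.3 mOsm/kg

286.3 mOsm/kg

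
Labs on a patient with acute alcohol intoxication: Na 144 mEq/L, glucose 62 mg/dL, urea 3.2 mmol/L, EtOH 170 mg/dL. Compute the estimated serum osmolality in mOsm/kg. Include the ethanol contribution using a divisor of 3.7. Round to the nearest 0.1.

340.6 mOsm/kg

Calculated osmolality = 2·Na + glucose/18 + urea + ethanol/3.7
= 2·144 + 62/18 + 3.2 + 170/3.7
= 288 + 3.44 + 3.20 + 45.95
= 340.59 mOsm/kg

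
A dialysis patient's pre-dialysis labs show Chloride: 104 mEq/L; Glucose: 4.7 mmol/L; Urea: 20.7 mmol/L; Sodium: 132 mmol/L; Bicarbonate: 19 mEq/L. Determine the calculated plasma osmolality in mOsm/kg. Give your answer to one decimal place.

Calculated osmolality = 2·Na + glucose + urea
= 2·132 + 4.7 + 20.7
= 264 + 4.70 + 20.70
= 289.4 mOsm/kg

289.4 mOsm/kg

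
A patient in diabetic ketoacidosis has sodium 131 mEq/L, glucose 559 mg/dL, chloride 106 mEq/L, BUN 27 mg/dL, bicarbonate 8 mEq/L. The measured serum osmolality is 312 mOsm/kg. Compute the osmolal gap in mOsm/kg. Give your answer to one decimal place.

9.3 mOsm/kg

Calculated osmolality = 2·Na + glucose/18 + BUN/2.8
= 2·131 + 559/18 + 27/2.8
= 262 + 31.06 + 9.64
= 302.7 mOsm/kg ≈ 302.7 mOsm/kg
Osmolar gap = measured − calculated = 312 − 302.7 = 9.3 mOsm/kg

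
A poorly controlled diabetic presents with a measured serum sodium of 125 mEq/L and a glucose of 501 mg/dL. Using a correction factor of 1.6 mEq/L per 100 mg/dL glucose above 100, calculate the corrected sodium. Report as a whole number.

Corrected Na = measured Na + 1.6 · (glucose − 100)/100
= 125 + 1.6 · (501 − 100)/100
= 125 + 6.4
= 131.4 mEq/L

131 mEq/L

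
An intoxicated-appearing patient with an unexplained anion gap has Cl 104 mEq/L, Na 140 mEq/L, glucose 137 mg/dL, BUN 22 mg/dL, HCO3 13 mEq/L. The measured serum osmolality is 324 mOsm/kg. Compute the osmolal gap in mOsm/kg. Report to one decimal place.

Calculated osmolality = 2·Na + glucose/18 + BUN/2.8
= 2·140 + 137/18 + 22/2.8
= 280 + 7.61 + 7.86
= 295.47 mOsm/kg ≈ 295.5 mOsm/kg
Osmolar gap = measured − calculated = 324 − 295.5 = 28.5 mOsm/kg

28.5 mOsm/kg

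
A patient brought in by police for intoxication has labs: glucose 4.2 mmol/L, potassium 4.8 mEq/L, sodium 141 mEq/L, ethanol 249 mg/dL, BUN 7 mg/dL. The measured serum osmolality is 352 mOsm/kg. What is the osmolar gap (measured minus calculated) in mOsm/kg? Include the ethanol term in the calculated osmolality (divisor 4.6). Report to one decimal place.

Calculated osmolality = 2·Na + glucose + BUN/2.8 + ethanol/4.6
= 2·141 + 4.2 + 7/2.8 + 249/4.6
= 282 + 4.20 + 2.50 + 54.13
= 342.83 mOsm/kg ≈ 342.8 mOsm/kg
Osmolar gap = measured − calculated = 352 − 342.8 = 9.2 mOsm/kg

9.2 mOsm/kg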